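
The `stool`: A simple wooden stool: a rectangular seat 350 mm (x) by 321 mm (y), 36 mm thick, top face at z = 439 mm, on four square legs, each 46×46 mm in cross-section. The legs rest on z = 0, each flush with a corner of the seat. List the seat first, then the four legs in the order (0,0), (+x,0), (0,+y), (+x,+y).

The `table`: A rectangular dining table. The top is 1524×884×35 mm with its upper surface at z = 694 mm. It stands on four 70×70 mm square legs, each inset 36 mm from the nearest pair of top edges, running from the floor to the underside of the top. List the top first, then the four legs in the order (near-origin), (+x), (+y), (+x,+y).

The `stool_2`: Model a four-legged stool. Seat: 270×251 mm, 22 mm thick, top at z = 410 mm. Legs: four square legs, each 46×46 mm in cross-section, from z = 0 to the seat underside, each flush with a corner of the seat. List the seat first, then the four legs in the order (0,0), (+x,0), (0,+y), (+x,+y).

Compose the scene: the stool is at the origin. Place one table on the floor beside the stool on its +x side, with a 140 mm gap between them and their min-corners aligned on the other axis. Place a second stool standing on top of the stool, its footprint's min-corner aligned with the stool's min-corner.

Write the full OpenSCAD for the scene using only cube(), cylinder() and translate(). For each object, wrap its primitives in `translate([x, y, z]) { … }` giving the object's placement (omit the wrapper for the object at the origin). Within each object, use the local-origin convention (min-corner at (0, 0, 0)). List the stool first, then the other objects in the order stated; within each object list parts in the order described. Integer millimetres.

translate([0, 0, 403]) cube([350, 321, 36]);
cube([46, 46, 403]);
translate([304, 0, 0]) cube([46, 46, 403]);
translate([0, 275, 0]) cube([46, 46, 403]);
translate([304, 275, 0]) cube([46, 46, 403]);
translate([490, 0, 0]) {
  translate([0, 0, 659]) cube([1524, 884, 35]);
  translate([36, 36, 0]) cube([70, 70, 659]);
  translate([1418, 36, 0]) cube([70, 70, 659]);
  translate([36, 778, 0]) cube([70, 70, 659]);
  translate([1418, 778, 0]) cube([70, 70, 659]);
}
translate([0, 0, 439]) {
  translate([0, 0, 388]) cube([270, 251, 22]);
  cube([46, 46, 388]);
  translate([224, 0, 0]) cube([46, 46, 388]);
  translate([0, 205, 0]) cube([46, 46, 388]);
  translate([224, 205, 0]) cube([46, 46, 388]);
}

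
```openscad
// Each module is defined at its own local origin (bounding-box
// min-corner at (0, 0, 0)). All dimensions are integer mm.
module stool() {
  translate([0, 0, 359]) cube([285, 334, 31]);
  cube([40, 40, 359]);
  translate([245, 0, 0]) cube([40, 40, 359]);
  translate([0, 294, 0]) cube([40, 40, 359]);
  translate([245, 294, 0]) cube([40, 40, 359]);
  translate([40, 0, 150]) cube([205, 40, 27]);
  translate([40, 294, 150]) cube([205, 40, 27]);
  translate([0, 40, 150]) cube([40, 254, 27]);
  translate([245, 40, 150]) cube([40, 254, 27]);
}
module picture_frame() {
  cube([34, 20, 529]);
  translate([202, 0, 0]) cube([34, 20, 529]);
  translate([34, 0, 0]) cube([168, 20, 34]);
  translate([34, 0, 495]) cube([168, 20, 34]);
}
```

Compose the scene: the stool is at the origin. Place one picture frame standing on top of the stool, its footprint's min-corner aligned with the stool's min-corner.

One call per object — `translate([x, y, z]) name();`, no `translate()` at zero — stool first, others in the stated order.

stool();
translate([0, 0, 390]) picture_frame();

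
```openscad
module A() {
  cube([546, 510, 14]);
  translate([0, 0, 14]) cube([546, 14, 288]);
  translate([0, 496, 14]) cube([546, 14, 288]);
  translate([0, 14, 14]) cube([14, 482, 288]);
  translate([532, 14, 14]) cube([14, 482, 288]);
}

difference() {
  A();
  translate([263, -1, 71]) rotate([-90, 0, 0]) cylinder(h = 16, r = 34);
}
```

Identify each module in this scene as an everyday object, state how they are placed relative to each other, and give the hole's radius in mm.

The subtracted cylinder has r = 34 mm.

A is an open box. The open box has a circular hole through its front wall. The hole's radius is 34 mm.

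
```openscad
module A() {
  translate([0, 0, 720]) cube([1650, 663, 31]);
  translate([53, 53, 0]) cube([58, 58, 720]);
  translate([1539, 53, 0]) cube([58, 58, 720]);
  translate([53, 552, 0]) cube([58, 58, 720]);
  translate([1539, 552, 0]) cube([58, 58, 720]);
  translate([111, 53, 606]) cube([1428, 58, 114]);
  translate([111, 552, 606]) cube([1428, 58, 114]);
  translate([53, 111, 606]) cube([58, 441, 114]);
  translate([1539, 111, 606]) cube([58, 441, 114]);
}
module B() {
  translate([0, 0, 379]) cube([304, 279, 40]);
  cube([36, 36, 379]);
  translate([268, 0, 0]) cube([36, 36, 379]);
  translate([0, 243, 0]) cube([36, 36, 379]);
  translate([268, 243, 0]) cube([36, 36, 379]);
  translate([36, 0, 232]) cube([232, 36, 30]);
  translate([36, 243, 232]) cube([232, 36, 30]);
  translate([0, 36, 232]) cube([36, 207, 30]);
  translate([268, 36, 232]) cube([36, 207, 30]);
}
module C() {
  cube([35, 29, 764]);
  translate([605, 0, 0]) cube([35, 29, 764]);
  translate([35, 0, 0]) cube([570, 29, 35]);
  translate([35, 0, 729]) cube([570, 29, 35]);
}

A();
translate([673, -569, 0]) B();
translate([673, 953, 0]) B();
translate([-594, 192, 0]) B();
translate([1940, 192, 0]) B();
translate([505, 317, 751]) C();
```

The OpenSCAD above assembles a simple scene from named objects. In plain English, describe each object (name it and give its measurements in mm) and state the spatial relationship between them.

A is a rectangular dining table. The top is 1650×663×31 mm with its upper surface at z = 751 mm. It stands on four 58×58 mm square legs, each inset 53 mm from the nearest pair of top edges, running from the floor to the underside of the top. Four apron rails, 58 mm thick and 114 mm tall, run between adjacent legs with their top edges flush with the underside of the top and their outer faces flush with the legs' outer faces.

B is a simple wooden stool: a rectangular seat 304 mm (x) by 279 mm (y), 40 mm thick, top face at z = 419 mm, on four square legs, each 36×36 mm in cross-section. The legs rest on z = 0, each flush with a corner of the seat. Four stretchers, 36 mm wide and 30 mm tall, connect adjacent legs with their undersides at z = 232 mm, each running between the inner faces of the legs it joins and aligned with the legs' outer faces on the other axis.

C is a picture frame with a 570×694 mm rectangular opening (x by z) and a uniform 35 mm border on every side. Frame depth is 29 mm along y. It is built from two vertical stiles running the full outside height and two horizontal rails spanning the gap between the stiles.

Four stools sit around the table at the −y, +y, −x, +x sides. The picture frame is on top of the table, centred.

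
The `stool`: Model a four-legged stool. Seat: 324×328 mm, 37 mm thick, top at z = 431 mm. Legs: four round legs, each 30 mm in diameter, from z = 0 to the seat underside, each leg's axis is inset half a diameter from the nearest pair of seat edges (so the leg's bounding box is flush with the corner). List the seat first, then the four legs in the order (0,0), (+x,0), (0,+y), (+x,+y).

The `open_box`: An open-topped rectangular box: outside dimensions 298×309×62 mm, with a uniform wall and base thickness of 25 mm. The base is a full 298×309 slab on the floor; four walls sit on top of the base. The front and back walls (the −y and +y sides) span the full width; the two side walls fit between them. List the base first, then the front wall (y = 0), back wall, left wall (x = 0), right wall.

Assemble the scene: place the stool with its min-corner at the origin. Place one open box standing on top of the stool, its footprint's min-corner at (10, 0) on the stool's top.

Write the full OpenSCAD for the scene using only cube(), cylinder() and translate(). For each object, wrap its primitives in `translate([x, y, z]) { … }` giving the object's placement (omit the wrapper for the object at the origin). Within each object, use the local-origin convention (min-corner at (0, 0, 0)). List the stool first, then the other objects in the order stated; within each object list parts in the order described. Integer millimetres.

translate([0, 0, 394]) cube([324, 328, 37]);
translate([15, 15, 0]) cylinder(h = 394, r = 15);
translate([309, 15, 0]) cylinder(h = 394, r = 15);
translate([15, 313, 0]) cylinder(h = 394, r = 15);
translate([309, 313, 0]) cylinder(h = 394, r = 15);
translate([10, 0, 431]) {
  cube([298, 309, 25]);
  translate([0, 0, 25]) cube([298, 25, 37]);
  translate([0, 284, 25]) cube([298, 25, 37]);
  translate([0, 25, 25]) cube([25, 259, 37]);
  translate([273, 25, 25]) cube([25, 259, 37]);
}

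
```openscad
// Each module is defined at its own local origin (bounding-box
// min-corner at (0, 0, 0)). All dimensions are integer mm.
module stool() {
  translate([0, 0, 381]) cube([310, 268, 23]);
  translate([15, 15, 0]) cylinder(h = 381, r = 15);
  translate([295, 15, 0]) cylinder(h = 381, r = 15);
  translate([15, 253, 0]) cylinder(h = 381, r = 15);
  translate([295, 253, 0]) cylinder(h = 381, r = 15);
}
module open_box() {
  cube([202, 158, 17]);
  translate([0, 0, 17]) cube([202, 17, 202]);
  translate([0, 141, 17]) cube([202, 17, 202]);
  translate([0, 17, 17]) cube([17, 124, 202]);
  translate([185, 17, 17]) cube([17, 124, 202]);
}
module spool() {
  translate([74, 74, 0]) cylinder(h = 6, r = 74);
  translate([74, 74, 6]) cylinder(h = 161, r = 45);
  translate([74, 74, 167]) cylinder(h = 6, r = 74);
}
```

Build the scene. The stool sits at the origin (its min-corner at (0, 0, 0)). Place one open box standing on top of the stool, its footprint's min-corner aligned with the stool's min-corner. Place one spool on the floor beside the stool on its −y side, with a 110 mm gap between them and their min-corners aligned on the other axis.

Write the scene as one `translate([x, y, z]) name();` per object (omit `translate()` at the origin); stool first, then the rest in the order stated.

stool();
translate([0, 0, 404]) open_box();
translate([0, -258, 0]) spool();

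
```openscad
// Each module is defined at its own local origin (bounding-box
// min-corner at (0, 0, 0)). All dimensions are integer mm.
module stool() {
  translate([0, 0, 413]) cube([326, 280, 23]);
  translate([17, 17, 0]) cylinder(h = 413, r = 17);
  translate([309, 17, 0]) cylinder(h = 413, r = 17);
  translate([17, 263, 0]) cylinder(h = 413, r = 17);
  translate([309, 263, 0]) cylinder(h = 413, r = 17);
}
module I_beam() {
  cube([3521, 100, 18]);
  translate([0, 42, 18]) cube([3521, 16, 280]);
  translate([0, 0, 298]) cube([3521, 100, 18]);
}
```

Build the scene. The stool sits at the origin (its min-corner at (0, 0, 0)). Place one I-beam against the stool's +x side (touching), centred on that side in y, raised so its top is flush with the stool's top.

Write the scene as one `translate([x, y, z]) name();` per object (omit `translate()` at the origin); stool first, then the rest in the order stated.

stool();
translate([326, 90, 120]) I_beam();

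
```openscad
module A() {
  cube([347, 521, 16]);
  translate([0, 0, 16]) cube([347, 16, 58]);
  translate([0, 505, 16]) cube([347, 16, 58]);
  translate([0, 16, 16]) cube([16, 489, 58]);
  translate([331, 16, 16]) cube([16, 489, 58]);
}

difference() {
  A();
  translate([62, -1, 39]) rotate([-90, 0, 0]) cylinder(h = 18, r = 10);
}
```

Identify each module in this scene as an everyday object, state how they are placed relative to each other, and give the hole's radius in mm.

The subtracted cylinder has r = 10 mm.

A is an open box. The open box has a circular hole through its front wall. The hole's radius is 10 mm.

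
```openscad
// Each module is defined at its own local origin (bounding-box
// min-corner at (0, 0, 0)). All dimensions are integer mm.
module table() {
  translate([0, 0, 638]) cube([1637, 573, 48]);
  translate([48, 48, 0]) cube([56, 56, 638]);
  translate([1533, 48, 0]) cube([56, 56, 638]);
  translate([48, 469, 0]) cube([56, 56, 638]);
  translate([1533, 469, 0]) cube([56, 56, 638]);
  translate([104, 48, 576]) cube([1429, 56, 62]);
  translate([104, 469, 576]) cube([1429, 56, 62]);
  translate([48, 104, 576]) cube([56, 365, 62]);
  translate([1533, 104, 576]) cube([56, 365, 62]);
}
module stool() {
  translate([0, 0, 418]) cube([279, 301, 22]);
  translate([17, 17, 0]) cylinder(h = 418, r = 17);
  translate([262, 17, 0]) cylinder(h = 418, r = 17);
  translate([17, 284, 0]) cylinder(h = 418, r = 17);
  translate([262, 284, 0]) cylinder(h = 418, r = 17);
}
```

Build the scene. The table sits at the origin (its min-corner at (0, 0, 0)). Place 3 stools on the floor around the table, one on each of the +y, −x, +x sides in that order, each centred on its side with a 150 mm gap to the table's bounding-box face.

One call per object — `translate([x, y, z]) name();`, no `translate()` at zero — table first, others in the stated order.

table();
translate([679, 723, 0]) stool();
translate([-429, 136, 0]) stool();
translate([1787, 136, 0]) stool();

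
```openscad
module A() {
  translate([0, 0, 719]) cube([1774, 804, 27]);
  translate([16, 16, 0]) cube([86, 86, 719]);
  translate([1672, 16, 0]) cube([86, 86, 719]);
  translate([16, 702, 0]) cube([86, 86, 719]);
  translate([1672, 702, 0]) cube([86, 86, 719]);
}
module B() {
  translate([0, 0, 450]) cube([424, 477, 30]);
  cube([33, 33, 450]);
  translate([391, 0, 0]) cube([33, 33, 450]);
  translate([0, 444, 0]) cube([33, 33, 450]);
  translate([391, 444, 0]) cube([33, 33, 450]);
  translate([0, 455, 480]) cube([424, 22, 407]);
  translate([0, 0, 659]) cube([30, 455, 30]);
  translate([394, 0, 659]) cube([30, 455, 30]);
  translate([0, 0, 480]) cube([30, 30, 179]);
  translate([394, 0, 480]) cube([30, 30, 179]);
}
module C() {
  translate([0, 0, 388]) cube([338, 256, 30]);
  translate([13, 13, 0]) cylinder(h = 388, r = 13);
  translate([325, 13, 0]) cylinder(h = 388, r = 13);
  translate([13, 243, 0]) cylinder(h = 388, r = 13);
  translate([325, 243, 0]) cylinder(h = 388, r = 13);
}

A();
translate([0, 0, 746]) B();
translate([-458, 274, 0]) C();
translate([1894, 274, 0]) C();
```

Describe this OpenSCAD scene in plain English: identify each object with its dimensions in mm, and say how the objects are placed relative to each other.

A is a table: top 1774 mm (x) × 804 mm (y), 27 mm thick, upper face at z = 746 mm, on four 86×86 mm square legs, each inset 16 mm from the nearest pair of top edges, running from z = 0 to the bottom of the top.

B is a chair. The seat is a 424×477×30 mm slab with its top at z = 480 mm, on four 33×33 mm corner legs (flush with the seat edges, standing on z = 0). A flat backrest 22 mm thick, 407 mm tall, spans the full seat width and rises from the seat top along its +y edge, rear face flush with the rear of the seat. Two armrests of 30×30 mm section run along each side from the seat's front edge to the front of the backrest, top faces 209 mm above the seat top and outer faces flush with the seat's x-edges; a 30×30 mm post under the front of each armrest stands on the seat at the front corner.

C is a four-legged stool. The seat is 338×256 mm, 30 mm thick, top at z = 418 mm. It stands on four round legs, each 26 mm in diameter, from z = 0 to the seat underside, each leg's axis is inset half a diameter from the nearest pair of seat edges (so the leg's bounding box is flush with the corner).

The chair is on top of the table. Two stools sit around the table at the −x, +x sides.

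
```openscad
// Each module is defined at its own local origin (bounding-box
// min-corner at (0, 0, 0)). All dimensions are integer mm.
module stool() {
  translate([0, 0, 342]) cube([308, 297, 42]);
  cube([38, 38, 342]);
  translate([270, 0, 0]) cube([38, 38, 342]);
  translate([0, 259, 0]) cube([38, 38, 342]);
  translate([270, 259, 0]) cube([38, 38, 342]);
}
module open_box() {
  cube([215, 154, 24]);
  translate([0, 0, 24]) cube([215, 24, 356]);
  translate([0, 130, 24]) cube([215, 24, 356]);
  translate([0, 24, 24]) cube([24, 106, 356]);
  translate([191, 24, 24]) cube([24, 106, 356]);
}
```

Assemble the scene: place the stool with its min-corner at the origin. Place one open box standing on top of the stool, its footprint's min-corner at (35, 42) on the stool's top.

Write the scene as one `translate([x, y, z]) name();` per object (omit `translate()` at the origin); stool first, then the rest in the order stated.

stool();
translate([35, 42, 384]) open_box();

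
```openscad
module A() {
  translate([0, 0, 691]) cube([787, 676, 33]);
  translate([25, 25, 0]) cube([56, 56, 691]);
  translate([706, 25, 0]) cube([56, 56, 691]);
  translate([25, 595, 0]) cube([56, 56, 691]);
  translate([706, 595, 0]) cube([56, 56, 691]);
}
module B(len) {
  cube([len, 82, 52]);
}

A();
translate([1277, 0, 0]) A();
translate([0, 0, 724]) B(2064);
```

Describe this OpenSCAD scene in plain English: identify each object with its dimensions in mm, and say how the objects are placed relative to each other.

A is a rectangular dining table. The top is 787×676×33 mm with its upper surface at z = 724 mm. It stands on four 56×56 mm square legs, each inset 25 mm from the nearest pair of top edges, running from the floor to the underside of the top.

B is a rectangular beam 2064 mm long (x), 82 mm deep (y), 52 mm thick (z).

The beam spans the tops of two tables placed 490 mm apart, resting at z = 724 mm.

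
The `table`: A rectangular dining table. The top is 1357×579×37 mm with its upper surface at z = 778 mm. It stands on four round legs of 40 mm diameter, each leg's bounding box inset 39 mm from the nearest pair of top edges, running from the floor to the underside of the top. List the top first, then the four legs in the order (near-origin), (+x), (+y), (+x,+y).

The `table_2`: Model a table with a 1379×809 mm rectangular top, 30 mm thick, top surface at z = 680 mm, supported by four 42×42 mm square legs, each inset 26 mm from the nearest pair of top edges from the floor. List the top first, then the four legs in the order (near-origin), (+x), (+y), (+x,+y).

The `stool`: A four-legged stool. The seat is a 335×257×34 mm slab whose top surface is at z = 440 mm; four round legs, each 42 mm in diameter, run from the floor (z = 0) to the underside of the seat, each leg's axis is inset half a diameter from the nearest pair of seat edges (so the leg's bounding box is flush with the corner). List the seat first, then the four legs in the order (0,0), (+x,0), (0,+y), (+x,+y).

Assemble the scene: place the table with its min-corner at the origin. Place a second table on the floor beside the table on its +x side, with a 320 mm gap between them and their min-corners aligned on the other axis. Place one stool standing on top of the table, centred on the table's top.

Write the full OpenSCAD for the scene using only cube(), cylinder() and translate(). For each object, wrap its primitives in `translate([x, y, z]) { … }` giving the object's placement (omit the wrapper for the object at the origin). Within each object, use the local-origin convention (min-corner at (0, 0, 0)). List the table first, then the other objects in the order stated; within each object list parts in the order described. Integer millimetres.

translate([0, 0, 741]) cube([1357, 579, 37]);
translate([59, 59, 0]) cylinder(h = 741, r = 20);
translate([1298, 59, 0]) cylinder(h = 741, r = 20);
translate([59, 520, 0]) cylinder(h = 741, r = 20);
translate([1298, 520, 0]) cylinder(h = 741, r = 20);
translate([1677, 0, 0]) {
  translate([0, 0, 650]) cube([1379, 809, 30]);
  translate([26, 26, 0]) cube([42, 42, 650]);
  translate([1311, 26, 0]) cube([42, 42, 650]);
  translate([26, 741, 0]) cube([42, 42, 650]);
  translate([1311, 741, 0]) cube([42, 42, 650]);
}
translate([511, 161, 778]) {
  translate([0, 0, 406]) cube([335, 257, 34]);
  translate([21, 21, 0]) cylinder(h = 406, r = 21);
  translate([314, 21, 0]) cylinder(h = 406, r = 21);
  translate([21, 236, 0]) cylinder(h = 406, r = 21);
  translate([314, 236, 0]) cylinder(h = 406, r = 21);
}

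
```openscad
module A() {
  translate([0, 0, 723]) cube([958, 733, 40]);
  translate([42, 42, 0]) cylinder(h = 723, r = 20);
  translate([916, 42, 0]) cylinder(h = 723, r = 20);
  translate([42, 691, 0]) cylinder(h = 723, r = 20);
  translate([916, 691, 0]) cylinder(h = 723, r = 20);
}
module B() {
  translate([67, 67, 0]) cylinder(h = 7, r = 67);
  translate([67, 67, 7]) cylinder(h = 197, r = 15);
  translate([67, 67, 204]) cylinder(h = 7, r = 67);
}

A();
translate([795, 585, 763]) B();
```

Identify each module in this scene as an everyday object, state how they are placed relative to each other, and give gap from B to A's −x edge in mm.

A is a table. B is a spool. The spool is on top of the table. The gap from the spool to the table's −x edge is 795 mm.

The spool's min-x is at 795; the table's min-x is 0; gap = 795 mm.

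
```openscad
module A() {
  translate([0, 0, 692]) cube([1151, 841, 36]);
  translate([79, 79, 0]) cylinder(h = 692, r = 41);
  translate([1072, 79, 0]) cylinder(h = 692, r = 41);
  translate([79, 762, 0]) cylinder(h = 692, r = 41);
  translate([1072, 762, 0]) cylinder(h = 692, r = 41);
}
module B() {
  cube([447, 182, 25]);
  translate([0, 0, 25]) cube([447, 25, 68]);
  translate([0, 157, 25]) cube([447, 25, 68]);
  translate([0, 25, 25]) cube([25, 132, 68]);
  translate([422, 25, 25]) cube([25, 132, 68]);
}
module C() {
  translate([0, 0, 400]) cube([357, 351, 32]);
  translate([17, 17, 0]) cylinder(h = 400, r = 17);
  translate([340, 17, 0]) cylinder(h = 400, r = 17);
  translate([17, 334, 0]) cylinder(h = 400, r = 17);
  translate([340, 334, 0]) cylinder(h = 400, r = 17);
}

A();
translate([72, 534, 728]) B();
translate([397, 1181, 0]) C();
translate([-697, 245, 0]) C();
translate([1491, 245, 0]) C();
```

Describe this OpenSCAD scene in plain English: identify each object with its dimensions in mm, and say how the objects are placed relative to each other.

A is a rectangular dining table. The top is 1151×841×36 mm with its upper surface at z = 728 mm. It stands on four round legs of 82 mm diameter, each leg's bounding box inset 38 mm from the nearest pair of top edges, running from the floor to the underside of the top.

B is an open-topped rectangular box: outside dimensions 447×182×93 mm, with a uniform wall and base thickness of 25 mm. The base is a full 447×182 slab on the floor; four walls sit on top of the base. The front and back walls (the −y and +y sides) span the full width; the two side walls fit between them.

C is a four-legged stool. The seat is 357×351 mm, 32 mm thick, top at z = 432 mm. It stands on four round legs, each 34 mm in diameter, from z = 0 to the seat underside, each leg's axis is inset half a diameter from the nearest pair of seat edges (so the leg's bounding box is flush with the corner).

The open box is on top of the table. Three stools sit around the table at the +y, −x, +x sides.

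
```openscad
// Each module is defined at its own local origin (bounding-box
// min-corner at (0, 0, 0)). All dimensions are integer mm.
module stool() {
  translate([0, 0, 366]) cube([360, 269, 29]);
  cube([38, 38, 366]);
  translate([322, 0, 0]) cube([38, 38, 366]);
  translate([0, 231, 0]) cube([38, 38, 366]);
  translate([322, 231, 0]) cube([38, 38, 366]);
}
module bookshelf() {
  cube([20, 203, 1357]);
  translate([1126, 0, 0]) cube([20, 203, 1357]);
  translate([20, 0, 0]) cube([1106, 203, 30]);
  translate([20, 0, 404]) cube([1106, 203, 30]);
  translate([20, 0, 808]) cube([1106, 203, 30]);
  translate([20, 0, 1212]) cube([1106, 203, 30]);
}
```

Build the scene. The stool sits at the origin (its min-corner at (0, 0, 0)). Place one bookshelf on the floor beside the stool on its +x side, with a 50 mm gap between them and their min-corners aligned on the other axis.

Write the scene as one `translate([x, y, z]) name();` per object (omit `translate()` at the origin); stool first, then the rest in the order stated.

stool();
translate([410, 0, 0]) bookshelf();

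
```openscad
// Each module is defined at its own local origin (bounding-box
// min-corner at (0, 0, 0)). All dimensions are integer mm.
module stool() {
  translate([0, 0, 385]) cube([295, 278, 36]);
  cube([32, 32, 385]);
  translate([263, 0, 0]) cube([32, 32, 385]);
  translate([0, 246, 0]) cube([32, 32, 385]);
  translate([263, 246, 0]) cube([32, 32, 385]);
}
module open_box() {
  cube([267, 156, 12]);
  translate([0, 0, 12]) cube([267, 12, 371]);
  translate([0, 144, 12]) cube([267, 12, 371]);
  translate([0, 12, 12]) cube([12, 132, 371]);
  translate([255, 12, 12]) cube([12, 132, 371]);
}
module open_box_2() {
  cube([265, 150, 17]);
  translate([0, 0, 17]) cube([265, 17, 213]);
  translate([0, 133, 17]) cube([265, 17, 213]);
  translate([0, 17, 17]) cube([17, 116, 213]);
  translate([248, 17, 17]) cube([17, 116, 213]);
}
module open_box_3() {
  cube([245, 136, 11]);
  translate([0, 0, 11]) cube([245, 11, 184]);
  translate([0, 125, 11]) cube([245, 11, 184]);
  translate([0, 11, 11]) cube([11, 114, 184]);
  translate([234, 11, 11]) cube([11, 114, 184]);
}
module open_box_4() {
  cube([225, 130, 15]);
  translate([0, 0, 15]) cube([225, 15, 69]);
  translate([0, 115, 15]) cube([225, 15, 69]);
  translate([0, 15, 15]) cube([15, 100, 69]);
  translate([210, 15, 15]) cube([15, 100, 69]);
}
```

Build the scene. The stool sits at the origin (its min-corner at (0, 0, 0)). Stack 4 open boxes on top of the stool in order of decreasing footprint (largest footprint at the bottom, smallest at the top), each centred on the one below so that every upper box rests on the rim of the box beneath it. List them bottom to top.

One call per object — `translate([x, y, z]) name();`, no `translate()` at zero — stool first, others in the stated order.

stool();
translate([14, 61, 421]) open_box();
translate([15, 64, 804]) open_box_2();
translate([25, 71, 1034]) open_box_3();
translate([35, 74, 1229]) open_box_4();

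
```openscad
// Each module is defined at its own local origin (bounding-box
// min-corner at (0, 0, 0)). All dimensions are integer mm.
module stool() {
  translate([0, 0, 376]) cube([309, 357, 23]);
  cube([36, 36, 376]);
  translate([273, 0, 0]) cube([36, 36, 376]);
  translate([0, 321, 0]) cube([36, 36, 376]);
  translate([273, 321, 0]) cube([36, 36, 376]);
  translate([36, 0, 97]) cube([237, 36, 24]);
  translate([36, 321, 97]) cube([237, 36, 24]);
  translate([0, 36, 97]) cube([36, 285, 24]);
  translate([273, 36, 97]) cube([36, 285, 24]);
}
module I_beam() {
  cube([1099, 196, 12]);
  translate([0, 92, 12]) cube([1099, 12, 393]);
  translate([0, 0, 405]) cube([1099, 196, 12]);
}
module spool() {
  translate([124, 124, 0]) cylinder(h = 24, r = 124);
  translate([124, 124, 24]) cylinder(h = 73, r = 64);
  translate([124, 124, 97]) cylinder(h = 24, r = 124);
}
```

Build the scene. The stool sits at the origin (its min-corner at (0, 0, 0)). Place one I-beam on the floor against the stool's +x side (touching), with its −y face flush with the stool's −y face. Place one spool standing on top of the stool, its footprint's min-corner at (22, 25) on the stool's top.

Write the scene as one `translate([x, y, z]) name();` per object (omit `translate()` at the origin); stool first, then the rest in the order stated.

stool();
translate([309, 0, 0]) I_beam();
translate([22, 25, 399]) spool();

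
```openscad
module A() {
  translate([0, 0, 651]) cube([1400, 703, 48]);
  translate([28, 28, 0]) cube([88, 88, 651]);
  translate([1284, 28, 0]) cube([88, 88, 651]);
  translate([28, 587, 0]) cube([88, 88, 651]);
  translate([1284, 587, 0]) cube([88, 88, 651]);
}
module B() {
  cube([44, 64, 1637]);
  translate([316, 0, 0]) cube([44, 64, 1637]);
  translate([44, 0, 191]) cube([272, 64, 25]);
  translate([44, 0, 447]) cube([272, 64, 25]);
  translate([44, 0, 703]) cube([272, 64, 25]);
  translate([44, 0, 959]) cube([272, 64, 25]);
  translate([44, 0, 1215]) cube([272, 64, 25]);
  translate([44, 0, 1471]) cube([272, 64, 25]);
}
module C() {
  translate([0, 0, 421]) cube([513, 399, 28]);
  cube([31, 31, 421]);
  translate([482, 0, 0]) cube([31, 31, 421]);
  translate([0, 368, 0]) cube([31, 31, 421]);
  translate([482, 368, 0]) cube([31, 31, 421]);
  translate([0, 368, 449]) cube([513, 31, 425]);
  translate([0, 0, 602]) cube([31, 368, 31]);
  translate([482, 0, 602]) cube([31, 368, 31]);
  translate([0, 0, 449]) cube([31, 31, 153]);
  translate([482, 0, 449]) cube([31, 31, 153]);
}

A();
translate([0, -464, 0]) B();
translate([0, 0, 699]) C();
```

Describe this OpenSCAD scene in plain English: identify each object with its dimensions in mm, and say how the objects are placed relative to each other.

A is a rectangular dining table. The top is 1400×703×48 mm with its upper surface at z = 699 mm. It stands on four 88×88 mm square legs, each inset 28 mm from the nearest pair of top edges, running from the floor to the underside of the top.

B is a wooden ladder with two side rails of 44×64 mm section and 1637 mm height, set 360 mm apart overall. Between them run 6 rectangular rungs (64 mm deep, 25 mm thick), front faces flush with the rails' −y face. The bottom of the first rung is 191 mm above the floor and each subsequent rung is 256 mm higher than the one below.

C is a chair: 513×399 mm seat, 28 mm thick, top at z = 449 mm, on four 31 mm square corner legs flush with the seat edges. A 31 mm thick backrest slab spans the full seat width, extending 425 mm above the seat top, its back face flush with the seat's +y edge. Two armrests of 31×31 mm section run along each side from the seat's front edge to the front of the backrest, top faces 184 mm above the seat top and outer faces flush with the seat's x-edges; a 31×31 mm post under the front of each armrest stands on the seat at the front corner.

The ladder is on the floor beside the table on its −y side. The chair is on top of the table.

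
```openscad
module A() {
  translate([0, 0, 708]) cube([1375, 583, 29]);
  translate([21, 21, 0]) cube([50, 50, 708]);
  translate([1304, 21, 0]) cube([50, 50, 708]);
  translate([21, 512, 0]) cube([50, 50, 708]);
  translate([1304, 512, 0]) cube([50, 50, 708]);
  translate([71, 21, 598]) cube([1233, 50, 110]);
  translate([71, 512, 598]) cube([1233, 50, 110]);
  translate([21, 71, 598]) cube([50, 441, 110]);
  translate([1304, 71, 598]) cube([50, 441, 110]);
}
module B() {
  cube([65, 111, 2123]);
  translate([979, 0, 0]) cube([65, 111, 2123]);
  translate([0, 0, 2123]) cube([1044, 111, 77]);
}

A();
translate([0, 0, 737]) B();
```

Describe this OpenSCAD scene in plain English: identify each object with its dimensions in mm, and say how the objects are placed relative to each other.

A is a table with a 1375×583 mm rectangular top, 29 mm thick, top surface at z = 737 mm, supported by four 50×50 mm square legs, each inset 21 mm from the nearest pair of top edges, running from the floor. Four apron rails, 50 mm thick and 110 mm tall, run between adjacent legs with their top edges flush with the underside of the top and their outer faces flush with the legs' outer faces.

B is a door frame. The clear opening is 914 mm wide and 2123 mm high. Two 65 mm wide jambs, 111 mm deep, stand either side of the opening from the floor to the top of the opening. A 77 mm thick head sits across the top of both jambs, spanning the full outside width of the frame.

The door frame is on top of the table.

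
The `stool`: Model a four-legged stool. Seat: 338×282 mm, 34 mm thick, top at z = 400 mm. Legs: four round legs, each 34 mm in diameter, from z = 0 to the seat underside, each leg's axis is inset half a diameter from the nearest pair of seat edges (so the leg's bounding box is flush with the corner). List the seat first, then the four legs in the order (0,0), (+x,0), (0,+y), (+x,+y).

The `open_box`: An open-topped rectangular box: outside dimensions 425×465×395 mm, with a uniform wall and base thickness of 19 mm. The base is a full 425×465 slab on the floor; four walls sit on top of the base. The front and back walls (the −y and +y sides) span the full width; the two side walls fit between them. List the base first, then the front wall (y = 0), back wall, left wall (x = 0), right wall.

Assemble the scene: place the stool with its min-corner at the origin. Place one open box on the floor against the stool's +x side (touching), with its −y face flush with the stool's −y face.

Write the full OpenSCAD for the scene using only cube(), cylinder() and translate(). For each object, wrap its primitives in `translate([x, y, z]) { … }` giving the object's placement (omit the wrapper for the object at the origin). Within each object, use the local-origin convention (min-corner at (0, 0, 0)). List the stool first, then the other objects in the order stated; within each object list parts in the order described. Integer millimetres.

translate([0, 0, 366]) cube([338, 282, 34]);
translate([17, 17, 0]) cylinder(h = 366, r = 17);
translate([321, 17, 0]) cylinder(h = 366, r = 17);
translate([17, 265, 0]) cylinder(h = 366, r = 17);
translate([321, 265, 0]) cylinder(h = 366, r = 17);
translate([338, 0, 0]) {
  cube([425, 465, 19]);
  translate([0, 0, 19]) cube([425, 19, 376]);
  translate([0, 446, 19]) cube([425, 19, 376]);
  translate([0, 19, 19]) cube([19, 427, 376]);
  translate([406, 19, 19]) cube([19, 427, 376]);
}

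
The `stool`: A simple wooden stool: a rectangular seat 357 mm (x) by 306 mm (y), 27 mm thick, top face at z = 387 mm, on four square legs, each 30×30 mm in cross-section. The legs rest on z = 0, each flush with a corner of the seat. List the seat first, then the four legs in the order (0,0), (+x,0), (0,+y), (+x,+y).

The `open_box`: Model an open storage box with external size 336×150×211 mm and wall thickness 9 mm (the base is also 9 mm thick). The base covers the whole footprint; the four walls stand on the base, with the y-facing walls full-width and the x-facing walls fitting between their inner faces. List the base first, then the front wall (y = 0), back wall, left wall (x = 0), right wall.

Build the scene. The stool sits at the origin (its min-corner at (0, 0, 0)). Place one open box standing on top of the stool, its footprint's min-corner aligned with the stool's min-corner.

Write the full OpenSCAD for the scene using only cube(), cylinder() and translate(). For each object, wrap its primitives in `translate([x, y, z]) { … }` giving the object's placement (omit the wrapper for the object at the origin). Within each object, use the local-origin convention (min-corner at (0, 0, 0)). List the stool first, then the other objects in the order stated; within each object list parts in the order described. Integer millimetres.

translate([0, 0, 360]) cube([357, 306, 27]);
cube([30, 30, 360]);
translate([327, 0, 0]) cube([30, 30, 360]);
translate([0, 276, 0]) cube([30, 30, 360]);
translate([327, 276, 0]) cube([30, 30, 360]);
translate([0, 0, 387]) {
  cube([336, 150, 9]);
  translate([0, 0, 9]) cube([336, 9, 202]);
  translate([0, 141, 9]) cube([336, 9, 202]);
  translate([0, 9, 9]) cube([9, 132, 202]);
  translate([327, 9, 9]) cube([9, 132, 202]);
}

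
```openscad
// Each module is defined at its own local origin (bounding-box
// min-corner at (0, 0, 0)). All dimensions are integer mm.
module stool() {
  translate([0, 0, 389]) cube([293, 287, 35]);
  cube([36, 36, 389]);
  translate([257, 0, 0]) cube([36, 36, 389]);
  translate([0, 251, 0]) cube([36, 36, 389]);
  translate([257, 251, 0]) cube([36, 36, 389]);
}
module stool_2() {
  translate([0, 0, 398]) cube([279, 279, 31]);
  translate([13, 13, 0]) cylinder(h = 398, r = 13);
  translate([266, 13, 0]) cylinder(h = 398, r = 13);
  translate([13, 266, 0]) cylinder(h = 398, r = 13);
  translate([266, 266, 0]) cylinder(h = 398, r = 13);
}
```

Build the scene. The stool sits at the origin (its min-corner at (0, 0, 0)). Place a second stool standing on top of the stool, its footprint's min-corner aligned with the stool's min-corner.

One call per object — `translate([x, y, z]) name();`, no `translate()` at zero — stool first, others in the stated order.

stool();
translate([0, 0, 424]) stool_2();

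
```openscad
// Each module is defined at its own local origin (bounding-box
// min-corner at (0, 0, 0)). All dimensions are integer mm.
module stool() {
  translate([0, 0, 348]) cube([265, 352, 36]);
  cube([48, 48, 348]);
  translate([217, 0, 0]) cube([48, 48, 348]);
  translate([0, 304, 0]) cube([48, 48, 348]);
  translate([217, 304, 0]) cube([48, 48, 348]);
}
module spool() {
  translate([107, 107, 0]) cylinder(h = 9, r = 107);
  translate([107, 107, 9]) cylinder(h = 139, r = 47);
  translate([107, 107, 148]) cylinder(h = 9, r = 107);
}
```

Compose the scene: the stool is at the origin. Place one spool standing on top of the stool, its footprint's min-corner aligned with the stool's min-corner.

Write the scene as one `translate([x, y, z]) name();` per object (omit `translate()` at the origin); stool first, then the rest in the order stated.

stool();
translate([0, 0, 384]) spool();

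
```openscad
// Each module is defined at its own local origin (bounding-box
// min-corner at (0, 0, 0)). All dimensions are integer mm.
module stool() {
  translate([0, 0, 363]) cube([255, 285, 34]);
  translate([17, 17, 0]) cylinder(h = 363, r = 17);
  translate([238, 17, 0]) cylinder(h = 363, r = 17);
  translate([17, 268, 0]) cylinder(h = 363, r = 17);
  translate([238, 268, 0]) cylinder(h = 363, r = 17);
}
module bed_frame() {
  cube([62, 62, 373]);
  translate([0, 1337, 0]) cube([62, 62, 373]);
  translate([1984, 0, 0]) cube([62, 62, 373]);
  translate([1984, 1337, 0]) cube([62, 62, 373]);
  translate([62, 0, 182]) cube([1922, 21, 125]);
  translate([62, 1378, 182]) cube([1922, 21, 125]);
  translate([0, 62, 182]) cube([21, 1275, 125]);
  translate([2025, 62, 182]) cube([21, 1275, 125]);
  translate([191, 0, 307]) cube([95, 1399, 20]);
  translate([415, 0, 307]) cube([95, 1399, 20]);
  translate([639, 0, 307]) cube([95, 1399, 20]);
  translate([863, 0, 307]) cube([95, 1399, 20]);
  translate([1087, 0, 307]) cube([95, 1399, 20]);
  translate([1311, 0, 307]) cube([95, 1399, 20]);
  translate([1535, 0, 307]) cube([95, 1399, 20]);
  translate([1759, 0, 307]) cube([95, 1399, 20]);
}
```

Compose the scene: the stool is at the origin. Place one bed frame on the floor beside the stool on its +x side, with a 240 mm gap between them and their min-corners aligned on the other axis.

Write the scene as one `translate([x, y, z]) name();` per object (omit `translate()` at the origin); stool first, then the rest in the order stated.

stool();
translate([495, 0, 0]) bed_frame();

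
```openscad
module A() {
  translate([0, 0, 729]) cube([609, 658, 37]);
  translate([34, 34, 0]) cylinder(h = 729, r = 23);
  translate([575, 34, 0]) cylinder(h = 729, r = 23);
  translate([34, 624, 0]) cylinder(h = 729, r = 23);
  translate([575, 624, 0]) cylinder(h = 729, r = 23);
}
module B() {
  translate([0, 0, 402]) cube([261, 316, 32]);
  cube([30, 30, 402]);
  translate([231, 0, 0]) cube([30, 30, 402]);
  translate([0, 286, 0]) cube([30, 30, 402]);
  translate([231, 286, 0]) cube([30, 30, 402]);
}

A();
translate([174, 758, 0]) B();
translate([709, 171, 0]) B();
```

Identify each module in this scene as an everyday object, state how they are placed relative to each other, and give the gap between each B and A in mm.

A is a table. B is a stool. Two stools sit around the table at the +y, +x sides. The gap between each stool and the table is 100 mm.

Each stool's nearest face is 100 mm from the table's bounding box.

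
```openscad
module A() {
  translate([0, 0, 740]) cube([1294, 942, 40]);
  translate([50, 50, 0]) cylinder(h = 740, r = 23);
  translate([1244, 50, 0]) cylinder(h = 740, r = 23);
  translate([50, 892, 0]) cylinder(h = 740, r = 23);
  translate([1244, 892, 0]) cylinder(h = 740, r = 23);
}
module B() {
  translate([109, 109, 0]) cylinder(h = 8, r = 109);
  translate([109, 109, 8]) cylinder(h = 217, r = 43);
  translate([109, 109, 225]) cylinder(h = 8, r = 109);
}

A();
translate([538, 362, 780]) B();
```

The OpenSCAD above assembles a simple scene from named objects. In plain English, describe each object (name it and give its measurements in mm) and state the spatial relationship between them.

A is a rectangular dining table. The top is 1294×942×40 mm with its upper surface at z = 780 mm. It stands on four round legs of 46 mm diameter, each leg's bounding box inset 27 mm from the nearest pair of top edges, running from the floor to the underside of the top.

B is a spool: two coaxial disc flanges of radius 109 mm and thickness 8 mm, joined by a core cylinder of radius 43 mm and height 217 mm. The lower flange rests on z = 0 and the three cylinders share a vertical axis.

The spool is on top of the table, centred.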